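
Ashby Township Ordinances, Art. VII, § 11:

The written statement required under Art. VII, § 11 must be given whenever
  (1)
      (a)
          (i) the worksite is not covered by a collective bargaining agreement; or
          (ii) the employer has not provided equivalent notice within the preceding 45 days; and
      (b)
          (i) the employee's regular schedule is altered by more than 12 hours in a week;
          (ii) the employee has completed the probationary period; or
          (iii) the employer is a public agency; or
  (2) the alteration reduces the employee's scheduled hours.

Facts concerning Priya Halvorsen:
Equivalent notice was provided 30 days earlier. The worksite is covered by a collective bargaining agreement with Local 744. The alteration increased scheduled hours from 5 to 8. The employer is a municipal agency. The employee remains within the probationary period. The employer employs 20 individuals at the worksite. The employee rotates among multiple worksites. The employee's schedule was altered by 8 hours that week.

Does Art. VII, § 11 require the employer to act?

No — not required.

(i) no CBA — not met.
(ii) no recent notice — not met.
(a) = F OR F = false.
(i) schedule shift > 12h — fails.
(ii) past probation — not met.
(iii) public agency — met.
So (b) is satisfied (F OR F OR T).
(1) = F AND T = false.
(2) hours reduced — not satisfied.
Overall: F OR F → false.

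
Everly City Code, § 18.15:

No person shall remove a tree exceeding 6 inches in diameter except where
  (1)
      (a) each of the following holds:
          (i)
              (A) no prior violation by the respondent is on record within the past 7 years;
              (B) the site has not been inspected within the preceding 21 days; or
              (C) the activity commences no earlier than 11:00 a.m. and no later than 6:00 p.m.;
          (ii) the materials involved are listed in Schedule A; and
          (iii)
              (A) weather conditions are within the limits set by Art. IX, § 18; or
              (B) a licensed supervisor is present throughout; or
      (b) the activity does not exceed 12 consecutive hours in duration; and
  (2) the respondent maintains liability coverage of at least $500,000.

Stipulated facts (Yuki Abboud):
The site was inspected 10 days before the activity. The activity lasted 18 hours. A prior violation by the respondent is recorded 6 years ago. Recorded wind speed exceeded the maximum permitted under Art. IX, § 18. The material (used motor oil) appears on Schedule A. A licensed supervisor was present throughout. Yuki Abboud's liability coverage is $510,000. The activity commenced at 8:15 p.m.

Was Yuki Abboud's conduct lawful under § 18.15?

No — unlawful.

(A) no prior violation — not met.
(B) not (site inspected) — not met.
(C) start within hours — fails.
(i): F OR F OR F → false.
(ii) Schedule A material — met.
(A) weather ok — not satisfied.
(B) supervisor present — holds.
So (iii) is satisfied (F OR T).
(a): F AND T AND T → false.
(b) ≤ 12 hrs duration — fails.
So (1) is not satisfied (F OR F).
(2) coverage ≥ $500,000 — satisfied.
Overall = F AND T = false.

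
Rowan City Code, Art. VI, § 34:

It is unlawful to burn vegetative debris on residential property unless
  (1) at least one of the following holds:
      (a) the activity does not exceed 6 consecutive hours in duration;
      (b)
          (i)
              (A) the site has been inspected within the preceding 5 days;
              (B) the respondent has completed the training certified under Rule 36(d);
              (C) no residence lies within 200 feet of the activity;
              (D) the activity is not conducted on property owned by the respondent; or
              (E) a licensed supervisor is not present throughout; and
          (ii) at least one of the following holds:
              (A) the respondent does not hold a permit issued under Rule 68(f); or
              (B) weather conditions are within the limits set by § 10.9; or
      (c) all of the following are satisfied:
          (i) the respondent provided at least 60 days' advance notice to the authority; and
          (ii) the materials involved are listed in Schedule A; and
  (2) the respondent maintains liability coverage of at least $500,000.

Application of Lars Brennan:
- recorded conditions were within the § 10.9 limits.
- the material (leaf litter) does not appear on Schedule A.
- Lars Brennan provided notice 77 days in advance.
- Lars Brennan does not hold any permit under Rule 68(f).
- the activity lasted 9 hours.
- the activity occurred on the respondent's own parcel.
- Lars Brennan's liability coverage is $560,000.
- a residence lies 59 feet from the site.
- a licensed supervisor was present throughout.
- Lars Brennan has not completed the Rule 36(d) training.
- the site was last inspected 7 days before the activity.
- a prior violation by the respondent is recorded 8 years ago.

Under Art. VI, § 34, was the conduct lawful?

(a) ≤ 6 hrs duration — not satisfied.
(A) site inspected — fails.
(B) training certified — fails.
(C) no residence in 200 ft — not met.
(D) not (own property) — not met.
(E) not (supervisor present) — fails.
So (i) is not satisfied (F OR F OR F OR F OR F).
(A) not (holds permit) — met.
(B) weather ok — met.
(ii) = T OR T = true.
(b): F AND T → false.
(i) ≥60 days' notice — satisfied.
(ii) Schedule A material — not satisfied.
So (c) is not satisfied (T AND F).
So (1) is not satisfied (F OR F OR F).
(2) coverage ≥ $500,000 — met.
So Overall is not satisfied (F AND T).

No — unlawful.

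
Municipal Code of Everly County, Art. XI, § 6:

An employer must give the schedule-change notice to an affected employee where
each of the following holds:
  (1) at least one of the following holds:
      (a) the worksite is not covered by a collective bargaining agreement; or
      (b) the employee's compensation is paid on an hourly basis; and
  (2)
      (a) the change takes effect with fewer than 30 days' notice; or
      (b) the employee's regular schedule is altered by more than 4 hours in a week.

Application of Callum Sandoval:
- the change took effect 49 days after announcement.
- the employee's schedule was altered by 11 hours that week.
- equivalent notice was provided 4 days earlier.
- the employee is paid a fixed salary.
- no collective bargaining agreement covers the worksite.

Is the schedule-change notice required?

(a) no CBA — holds.
(b) hourly-paid — not satisfied.
So (1) is satisfied (T OR F).
(a) < 30 days' notice — not met.
(b) schedule shift > 4h — met.
So (2) is satisfied (F OR T).
Overall: T AND T → true.

Yes — required.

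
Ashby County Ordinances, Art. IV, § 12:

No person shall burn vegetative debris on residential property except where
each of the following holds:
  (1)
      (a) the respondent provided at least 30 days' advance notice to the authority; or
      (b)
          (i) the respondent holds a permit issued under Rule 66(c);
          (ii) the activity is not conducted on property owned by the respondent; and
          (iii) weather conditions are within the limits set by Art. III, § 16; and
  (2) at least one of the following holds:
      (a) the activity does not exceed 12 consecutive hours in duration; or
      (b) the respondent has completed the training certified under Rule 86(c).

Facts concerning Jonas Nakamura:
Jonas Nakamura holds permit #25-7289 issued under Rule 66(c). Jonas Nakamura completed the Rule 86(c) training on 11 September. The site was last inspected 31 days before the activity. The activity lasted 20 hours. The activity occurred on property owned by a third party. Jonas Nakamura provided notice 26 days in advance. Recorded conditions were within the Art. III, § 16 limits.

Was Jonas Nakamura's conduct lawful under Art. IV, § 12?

Yes — lawful.

(a) ≥30 days' notice — not satisfied.
(i) holds permit — met.
(ii) not (own property) — satisfied.
(iii) weather ok — holds.
(b): T AND T AND T → true.
So (1) is satisfied (F OR T).
(a) ≤ 12 hrs duration — not met.
(b) training certified — met.
(2) = F OR T = true.
So Overall is satisfied (T AND T).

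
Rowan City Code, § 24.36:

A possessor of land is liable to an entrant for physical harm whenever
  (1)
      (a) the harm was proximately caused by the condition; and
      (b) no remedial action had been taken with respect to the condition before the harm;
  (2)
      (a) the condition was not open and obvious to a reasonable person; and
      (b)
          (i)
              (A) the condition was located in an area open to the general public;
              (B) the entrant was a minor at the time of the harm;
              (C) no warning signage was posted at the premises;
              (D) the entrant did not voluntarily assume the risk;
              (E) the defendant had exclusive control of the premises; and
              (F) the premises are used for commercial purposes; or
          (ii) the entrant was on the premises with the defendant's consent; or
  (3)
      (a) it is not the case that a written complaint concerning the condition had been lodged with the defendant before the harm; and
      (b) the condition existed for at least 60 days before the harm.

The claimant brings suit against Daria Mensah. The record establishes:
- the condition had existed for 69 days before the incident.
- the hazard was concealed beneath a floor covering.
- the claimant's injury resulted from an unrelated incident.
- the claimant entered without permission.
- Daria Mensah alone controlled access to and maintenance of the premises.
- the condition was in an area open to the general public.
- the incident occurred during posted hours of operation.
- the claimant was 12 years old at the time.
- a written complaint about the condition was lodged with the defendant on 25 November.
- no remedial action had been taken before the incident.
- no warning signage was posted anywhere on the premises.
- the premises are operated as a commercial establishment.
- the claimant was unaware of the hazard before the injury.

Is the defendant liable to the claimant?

Yes — liable.

(a) proximate cause — fails.
(b) no remedial action — met.
(1): F AND T → false.
(a) not open/obvious — satisfied.
(A) public area — met.
(B) entrant a minor — met.
(C) no signage posted — satisfied.
(D) no assumed risk — met.
(E) exclusive control — satisfied.
(F) commercial use — holds.
So (i) is satisfied (T AND T AND T AND T AND T AND T).
(ii) consent to enter — fails.
(b) = T OR F = true.
So (2) is satisfied (T AND T).
(a) not (complaint lodged) — not met.
(b) condition ≥60 days old — holds.
(3) = F AND T = false.
Overall = F OR T OR F = true.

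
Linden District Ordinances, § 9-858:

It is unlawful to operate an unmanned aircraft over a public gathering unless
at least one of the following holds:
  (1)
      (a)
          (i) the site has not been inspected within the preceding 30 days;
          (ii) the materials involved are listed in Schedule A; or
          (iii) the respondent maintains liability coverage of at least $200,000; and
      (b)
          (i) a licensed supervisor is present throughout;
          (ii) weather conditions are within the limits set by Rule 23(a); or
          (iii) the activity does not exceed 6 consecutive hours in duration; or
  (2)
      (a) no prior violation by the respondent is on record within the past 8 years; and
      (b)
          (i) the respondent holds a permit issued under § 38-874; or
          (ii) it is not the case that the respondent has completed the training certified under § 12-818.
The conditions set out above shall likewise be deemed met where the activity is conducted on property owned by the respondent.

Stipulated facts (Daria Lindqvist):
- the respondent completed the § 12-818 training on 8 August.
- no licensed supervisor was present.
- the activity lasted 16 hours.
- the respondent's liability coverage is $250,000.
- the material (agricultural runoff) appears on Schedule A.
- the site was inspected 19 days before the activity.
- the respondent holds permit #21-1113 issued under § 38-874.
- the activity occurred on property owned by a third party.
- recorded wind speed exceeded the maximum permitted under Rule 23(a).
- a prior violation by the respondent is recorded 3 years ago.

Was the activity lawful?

(i) not (site inspected) — not satisfied.
(ii) Schedule A material — satisfied.
(iii) coverage ≥ $200,000 — holds.
(a) = F OR T OR T = true.
(i) supervisor present — fails.
(ii) weather ok — not met.
(iii) ≤ 6 hrs duration — not met.
So (b) is not satisfied (F OR F OR F).
So (1) is not satisfied (T AND F).
(a) no prior violation — not met.
(i) holds permit — holds.
(ii) not (training certified) — fails.
(b) = T OR F = true.
(2) = F AND T = false.
Overall = F OR F = false.
Exception (own property) — not satisfied.
Result: main false OR exception false → false.

No — unlawful.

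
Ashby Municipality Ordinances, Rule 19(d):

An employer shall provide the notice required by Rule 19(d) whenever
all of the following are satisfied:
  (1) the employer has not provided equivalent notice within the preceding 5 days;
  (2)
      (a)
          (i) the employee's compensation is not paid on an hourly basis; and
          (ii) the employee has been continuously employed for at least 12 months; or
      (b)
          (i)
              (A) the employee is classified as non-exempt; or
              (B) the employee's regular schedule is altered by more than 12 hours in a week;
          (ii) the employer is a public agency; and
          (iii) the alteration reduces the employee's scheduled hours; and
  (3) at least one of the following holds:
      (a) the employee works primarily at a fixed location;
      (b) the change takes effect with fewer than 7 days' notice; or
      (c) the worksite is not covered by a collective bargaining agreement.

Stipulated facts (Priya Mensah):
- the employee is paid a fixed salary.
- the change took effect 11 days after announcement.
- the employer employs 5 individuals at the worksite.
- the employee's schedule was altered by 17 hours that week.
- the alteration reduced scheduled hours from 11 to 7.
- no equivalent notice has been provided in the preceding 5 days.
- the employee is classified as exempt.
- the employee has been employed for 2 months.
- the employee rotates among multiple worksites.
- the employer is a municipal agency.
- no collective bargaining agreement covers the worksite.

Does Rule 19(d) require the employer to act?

(1) no recent notice — met.
(i) not (hourly-paid) — met.
(ii) tenure ≥ 12 mo. — not satisfied.
(a): T AND F → false.
(A) non-exempt — not satisfied.
(B) schedule shift > 12h — met.
(i) = F OR T = true.
(ii) public agency — met.
(iii) hours reduced — holds.
(b) = T AND T AND T = true.
So (2) is satisfied (F OR T).
(a) fixed location — not met.
(b) < 7 days' notice — fails.
(c) no CBA — met.
So (3) is satisfied (F OR F OR T).
Overall = T AND T AND T = true.

Yes — required.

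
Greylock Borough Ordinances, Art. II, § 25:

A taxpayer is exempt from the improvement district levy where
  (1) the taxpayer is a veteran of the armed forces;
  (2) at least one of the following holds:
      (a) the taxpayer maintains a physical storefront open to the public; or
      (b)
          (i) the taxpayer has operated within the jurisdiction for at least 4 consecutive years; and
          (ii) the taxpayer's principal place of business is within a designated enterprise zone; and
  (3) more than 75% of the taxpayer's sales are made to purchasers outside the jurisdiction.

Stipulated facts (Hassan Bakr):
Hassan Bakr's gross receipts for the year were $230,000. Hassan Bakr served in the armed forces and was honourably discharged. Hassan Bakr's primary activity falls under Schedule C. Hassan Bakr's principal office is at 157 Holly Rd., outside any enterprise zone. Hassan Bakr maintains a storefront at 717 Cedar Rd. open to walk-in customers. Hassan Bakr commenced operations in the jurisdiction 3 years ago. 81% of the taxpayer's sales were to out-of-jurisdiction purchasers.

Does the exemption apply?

(1) veteran — satisfied.
(a) has storefront — satisfied.
(i) ≥ 4 yrs in jurisdiction — fails.
(ii) in enterprise zone — not met.
So (b) is not satisfied (F AND F).
So (2) is satisfied (T OR F).
(3) >75% out-of-jur. sales — met.
So Overall is satisfied (T AND T AND T).

Yes — exempt.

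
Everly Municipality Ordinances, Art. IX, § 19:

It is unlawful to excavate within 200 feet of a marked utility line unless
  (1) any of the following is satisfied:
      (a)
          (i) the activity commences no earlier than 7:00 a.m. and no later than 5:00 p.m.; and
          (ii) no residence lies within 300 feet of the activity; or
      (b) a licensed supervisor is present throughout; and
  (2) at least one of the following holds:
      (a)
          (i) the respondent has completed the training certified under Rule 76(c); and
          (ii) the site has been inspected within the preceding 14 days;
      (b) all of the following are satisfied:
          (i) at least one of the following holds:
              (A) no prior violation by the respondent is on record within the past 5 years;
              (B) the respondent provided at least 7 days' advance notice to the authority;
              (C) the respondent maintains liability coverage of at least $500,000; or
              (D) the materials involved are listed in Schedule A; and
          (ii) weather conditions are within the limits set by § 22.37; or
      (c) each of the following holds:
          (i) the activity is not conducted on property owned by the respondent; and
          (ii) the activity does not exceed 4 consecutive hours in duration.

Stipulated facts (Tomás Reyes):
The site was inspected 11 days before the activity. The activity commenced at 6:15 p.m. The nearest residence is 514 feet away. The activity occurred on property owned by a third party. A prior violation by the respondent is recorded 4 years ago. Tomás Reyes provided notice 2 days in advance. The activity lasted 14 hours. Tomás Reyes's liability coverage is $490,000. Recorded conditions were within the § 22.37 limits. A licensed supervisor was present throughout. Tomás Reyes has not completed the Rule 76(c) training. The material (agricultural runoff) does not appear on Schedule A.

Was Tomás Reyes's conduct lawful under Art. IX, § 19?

(i) start within hours — not met.
(ii) no residence in 300 ft — satisfied.
(a) = F AND T = false.
(b) supervisor present — met.
(1) = F OR T = true.
(i) training certified — not met.
(ii) site inspected — holds.
(a): F AND T → false.
(A) no prior violation — fails.
(B) ≥7 days' notice — fails.
(C) coverage ≥ $500,000 — fails.
(D) Schedule A material — fails.
So (i) is not satisfied (F OR F OR F OR F).
(ii) weather ok — satisfied.
(b): F AND T → false.
(i) not (own property) — satisfied.
(ii) ≤ 4 hrs duration — not met.
(c) = T AND F = false.
So (2) is not satisfied (F OR F OR F).
So Overall is not satisfied (T AND F).

No — unlawful.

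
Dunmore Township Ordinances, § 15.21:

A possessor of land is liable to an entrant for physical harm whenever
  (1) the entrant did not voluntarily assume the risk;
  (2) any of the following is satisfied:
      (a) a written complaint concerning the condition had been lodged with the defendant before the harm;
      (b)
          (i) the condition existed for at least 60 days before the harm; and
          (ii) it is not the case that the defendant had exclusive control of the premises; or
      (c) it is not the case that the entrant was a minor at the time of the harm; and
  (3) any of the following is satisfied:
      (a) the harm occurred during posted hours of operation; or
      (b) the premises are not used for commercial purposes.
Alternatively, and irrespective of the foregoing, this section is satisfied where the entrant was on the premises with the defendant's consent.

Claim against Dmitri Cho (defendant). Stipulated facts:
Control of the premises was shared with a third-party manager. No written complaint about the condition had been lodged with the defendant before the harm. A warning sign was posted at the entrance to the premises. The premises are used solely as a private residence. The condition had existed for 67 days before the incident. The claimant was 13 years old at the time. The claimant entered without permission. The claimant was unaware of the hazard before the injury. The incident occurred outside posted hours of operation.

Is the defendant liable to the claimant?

Yes — liable.

(1) no assumed risk — holds.
(a) complaint lodged — not met.
(i) condition ≥60 days old — holds.
(ii) not (exclusive control) — met.
(b): T AND T → true.
(c) not (entrant a minor) — not met.
So (2) is satisfied (F OR T OR F).
(a) during posted hours — not met.
(b) not (commercial use) — holds.
So (3) is satisfied (F OR T).
Overall: T AND T AND T → true.
Exception (consent to enter) — not satisfied.
Result: main true OR exception false → true.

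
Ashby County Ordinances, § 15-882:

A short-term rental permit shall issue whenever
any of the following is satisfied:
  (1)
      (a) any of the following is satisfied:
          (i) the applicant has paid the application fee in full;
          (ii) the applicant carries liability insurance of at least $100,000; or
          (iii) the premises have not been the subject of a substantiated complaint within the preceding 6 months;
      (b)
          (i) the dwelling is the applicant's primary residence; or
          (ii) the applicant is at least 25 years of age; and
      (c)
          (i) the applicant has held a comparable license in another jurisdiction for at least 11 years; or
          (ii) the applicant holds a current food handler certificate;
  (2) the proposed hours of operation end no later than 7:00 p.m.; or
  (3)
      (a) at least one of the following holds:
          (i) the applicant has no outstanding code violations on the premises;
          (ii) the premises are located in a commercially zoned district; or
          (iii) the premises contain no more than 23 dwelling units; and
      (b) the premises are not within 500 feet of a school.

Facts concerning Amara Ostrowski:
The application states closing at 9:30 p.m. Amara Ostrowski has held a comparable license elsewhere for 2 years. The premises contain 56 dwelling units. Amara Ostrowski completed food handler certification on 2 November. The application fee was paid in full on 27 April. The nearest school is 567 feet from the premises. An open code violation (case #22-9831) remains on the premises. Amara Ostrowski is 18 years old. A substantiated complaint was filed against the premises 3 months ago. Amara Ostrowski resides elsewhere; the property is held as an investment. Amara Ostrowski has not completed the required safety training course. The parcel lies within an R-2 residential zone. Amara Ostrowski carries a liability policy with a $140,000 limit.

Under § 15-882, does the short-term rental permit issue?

(i) fee paid — met.
(ii) insurance ≥ $100,000 — satisfied.
(iii) no complaint in 6 mo. — not met.
(a): T OR T OR F → true.
(i) primary residence — not met.
(ii) age ≥ 25 — not satisfied.
So (b) is not satisfied (F OR F).
(i) prior license ≥ 11 yr — not satisfied.
(ii) food handler cert. — satisfied.
(c) = F OR T = true.
(1) = T AND F AND T = false.
(2) closes by 7 p.m. — fails.
(i) no code violations — not satisfied.
(ii) commercially zoned — not met.
(iii) ≤ 23 units — not met.
(a): F OR F OR F → false.
(b) ≥500 ft from school — met.
So (3) is not satisfied (F AND T).
Overall = F OR F OR F = false.

No — denied.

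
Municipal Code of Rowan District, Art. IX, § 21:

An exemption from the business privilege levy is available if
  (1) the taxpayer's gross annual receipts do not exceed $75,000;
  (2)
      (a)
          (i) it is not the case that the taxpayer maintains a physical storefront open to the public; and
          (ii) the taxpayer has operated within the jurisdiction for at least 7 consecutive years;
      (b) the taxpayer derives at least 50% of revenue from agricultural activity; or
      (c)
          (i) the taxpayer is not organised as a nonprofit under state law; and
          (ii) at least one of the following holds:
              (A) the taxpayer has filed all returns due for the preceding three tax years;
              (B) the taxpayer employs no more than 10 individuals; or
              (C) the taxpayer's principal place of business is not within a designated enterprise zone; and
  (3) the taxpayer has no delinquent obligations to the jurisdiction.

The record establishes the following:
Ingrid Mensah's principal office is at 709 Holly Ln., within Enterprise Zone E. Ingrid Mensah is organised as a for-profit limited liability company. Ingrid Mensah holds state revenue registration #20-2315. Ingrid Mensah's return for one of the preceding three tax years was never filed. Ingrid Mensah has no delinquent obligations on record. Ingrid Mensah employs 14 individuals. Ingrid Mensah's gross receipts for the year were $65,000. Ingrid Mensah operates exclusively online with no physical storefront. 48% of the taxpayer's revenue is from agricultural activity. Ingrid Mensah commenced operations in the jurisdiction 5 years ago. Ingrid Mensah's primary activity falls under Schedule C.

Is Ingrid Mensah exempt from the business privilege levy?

(1) receipts ≤ $75,000 — met.
(i) not (has storefront) — satisfied.
(ii) ≥ 7 yrs in jurisdiction — fails.
(a): T AND F → false.
(b) ≥50% agricultural — not satisfied.
(i) not (nonprofit) — satisfied.
(A) returns current — not met.
(B) ≤ 10 employees — not met.
(C) not (in enterprise zone) — not satisfied.
So (ii) is not satisfied (F OR F OR F).
(c): T AND F → false.
So (2) is not satisfied (F OR F OR F).
(3) no delinquency — met.
Overall: T AND F AND T → false.

No — not exempt.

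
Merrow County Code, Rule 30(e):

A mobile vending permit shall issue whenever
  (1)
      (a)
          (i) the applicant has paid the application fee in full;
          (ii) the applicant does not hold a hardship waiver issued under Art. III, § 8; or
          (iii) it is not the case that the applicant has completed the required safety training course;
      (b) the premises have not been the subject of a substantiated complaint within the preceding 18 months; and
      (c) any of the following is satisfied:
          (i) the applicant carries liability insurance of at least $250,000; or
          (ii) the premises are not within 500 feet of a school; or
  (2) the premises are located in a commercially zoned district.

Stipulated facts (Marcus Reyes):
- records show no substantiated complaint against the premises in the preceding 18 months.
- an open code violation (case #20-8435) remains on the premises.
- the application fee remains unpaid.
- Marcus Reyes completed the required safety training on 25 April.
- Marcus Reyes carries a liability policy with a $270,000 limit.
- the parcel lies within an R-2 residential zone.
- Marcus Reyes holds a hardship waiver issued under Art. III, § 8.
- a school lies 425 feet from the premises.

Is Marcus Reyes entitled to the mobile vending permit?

No — denied.

(i) fee paid — not met.
(ii) not (hardship waiver) — not satisfied.
(iii) not (safety training) — fails.
So (a) is not satisfied (F OR F OR F).
(b) no complaint in 18 mo. — met.
(i) insurance ≥ $250,000 — holds.
(ii) ≥500 ft from school — not satisfied.
So (c) is satisfied (T OR F).
So (1) is not satisfied (F AND T AND T).
(2) commercially zoned — fails.
So Overall is not satisfied (F OR F).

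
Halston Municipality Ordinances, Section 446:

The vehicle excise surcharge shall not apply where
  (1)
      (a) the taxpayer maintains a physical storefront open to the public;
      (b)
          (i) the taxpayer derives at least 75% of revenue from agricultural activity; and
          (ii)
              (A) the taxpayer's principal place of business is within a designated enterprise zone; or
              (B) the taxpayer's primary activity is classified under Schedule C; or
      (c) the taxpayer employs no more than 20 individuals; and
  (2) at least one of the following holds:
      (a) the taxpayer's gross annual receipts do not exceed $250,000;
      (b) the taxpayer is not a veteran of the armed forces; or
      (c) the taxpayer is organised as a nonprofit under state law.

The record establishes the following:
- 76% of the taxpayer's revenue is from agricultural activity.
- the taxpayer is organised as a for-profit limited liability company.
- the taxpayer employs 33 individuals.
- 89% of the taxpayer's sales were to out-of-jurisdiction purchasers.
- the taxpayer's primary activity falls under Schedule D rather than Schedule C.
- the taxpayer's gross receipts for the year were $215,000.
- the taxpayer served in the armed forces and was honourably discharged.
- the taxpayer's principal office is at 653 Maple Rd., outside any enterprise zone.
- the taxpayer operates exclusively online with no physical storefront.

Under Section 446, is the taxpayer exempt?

No — not exempt.

(a) has storefront — not met.
(i) ≥75% agricultural — met.
(A) in enterprise zone — fails.
(B) Schedule C activity — not met.
(ii) = F OR F = false.
So (b) is not satisfied (T AND F).
(c) ≤ 20 employees — not satisfied.
(1) = F OR F OR F = false.
(a) receipts ≤ $250,000 — holds.
(b) not (veteran) — not met.
(c) nonprofit — not satisfied.
(2) = T OR F OR F = true.
Overall: F AND T → false.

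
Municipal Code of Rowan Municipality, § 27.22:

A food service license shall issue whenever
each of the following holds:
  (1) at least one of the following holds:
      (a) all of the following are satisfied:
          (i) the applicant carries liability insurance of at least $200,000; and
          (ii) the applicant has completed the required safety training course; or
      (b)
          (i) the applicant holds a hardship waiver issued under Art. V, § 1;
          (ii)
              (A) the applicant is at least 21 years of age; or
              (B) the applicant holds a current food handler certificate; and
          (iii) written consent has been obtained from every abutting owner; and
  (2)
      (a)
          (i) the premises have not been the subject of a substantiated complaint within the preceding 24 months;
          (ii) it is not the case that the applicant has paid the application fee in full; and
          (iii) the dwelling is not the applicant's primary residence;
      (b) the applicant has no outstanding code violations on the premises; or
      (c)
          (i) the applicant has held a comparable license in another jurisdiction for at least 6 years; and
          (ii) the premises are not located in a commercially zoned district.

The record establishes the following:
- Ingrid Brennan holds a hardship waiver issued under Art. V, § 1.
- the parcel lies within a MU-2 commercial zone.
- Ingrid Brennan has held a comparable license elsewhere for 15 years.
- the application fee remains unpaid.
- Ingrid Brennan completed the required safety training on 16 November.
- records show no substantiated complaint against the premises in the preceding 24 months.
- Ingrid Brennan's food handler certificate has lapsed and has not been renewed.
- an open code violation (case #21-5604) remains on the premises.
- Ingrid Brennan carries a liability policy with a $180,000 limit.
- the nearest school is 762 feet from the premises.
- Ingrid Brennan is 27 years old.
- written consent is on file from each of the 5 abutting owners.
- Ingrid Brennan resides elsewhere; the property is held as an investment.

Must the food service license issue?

Yes — granted.

(i) insurance ≥ $200,000 — not met.
(ii) safety training — met.
(a) = F AND T = false.
(i) hardship waiver — holds.
(A) age ≥ 21 — holds.
(B) food handler cert. — not satisfied.
(ii): T OR F → true.
(iii) all abutters consent — met.
(b): T AND T AND T → true.
(1) = F OR T = true.
(i) no complaint in 24 mo. — satisfied.
(ii) not (fee paid) — holds.
(iii) not (primary residence) — met.
(a) = T AND T AND T = true.
(b) no code violations — not met.
(i) prior license ≥ 6 yr — met.
(ii) not (commercially zoned) — fails.
So (c) is not satisfied (T AND F).
So (2) is satisfied (T OR F OR F).
So Overall is satisfied (T AND T).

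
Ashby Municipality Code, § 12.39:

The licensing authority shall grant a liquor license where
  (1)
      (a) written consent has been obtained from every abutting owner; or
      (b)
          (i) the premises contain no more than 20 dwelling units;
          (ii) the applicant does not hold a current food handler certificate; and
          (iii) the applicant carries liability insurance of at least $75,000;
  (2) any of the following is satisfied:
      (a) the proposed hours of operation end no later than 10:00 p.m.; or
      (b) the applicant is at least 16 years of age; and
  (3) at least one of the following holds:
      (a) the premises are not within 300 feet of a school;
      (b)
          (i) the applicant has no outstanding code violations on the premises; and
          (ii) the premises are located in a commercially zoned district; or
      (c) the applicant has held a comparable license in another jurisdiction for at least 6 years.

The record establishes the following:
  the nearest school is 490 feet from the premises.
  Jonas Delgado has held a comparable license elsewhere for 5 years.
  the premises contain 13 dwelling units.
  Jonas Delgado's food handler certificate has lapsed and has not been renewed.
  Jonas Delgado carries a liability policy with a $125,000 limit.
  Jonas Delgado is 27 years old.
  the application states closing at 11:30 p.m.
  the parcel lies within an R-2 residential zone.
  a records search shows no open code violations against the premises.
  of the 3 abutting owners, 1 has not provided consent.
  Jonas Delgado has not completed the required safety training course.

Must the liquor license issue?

(a) all abutters consent — not met.
(i) ≤ 20 units — met.
(ii) not (food handler cert.) — met.
(iii) insurance ≥ $75,000 — holds.
(b): T AND T AND T → true.
(1): F OR T → true.
(a) closes by 10 p.m. — not satisfied.
(b) age ≥ 16 — met.
So (2) is satisfied (F OR T).
(a) ≥300 ft from school — met.
(i) no code violations — holds.
(ii) commercially zoned — fails.
(b): T AND F → false.
(c) prior license ≥ 6 yr — not satisfied.
(3) = T OR F OR F = true.
Overall: T AND T AND T → true.

Yes — granted.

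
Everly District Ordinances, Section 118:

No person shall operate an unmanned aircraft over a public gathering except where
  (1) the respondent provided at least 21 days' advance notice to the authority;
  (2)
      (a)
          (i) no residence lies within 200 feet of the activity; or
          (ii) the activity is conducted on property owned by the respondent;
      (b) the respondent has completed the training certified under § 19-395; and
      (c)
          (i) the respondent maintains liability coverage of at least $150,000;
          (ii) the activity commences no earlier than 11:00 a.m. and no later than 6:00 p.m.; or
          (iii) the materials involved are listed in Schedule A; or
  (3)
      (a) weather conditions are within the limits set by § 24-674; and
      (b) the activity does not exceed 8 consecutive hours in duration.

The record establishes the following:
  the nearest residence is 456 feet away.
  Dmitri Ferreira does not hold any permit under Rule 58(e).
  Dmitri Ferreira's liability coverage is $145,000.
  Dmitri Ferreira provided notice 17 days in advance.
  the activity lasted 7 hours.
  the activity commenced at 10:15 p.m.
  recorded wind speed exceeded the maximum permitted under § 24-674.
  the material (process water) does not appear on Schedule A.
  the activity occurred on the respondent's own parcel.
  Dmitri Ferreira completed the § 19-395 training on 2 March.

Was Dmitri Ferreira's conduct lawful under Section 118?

(1) ≥21 days' notice — not satisfied.
(i) no residence in 200 ft — satisfied.
(ii) own property — holds.
(a): T OR T → true.
(b) training certified — holds.
(i) coverage ≥ $150,000 — not met.
(ii) start within hours — not satisfied.
(iii) Schedule A material — not met.
So (c) is not satisfied (F OR F OR F).
(2): T AND T AND F → false.
(a) weather ok — fails.
(b) ≤ 8 hrs duration — satisfied.
(3) = F AND T = false.
Overall = F OR F OR F = false.

No — unlawful.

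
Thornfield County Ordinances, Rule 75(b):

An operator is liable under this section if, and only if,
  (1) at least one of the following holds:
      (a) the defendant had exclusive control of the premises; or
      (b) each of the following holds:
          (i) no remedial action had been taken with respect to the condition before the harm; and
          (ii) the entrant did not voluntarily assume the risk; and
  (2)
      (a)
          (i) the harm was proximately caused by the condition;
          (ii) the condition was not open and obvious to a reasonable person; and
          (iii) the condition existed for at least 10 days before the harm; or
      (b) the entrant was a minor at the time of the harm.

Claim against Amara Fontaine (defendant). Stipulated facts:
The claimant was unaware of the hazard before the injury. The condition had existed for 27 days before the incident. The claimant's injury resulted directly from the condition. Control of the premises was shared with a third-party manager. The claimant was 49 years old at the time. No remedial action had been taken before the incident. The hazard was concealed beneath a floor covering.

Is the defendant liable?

Yes — liable.

(a) exclusive control — not satisfied.
(i) no remedial action — satisfied.
(ii) no assumed risk — holds.
(b) = T AND T = true.
(1) = F OR T = true.
(i) proximate cause — met.
(ii) not open/obvious — satisfied.
(iii) condition ≥10 days old — met.
(a): T AND T AND T → true.
(b) entrant a minor — fails.
(2) = T OR F = true.
So Overall is satisfied (T AND T).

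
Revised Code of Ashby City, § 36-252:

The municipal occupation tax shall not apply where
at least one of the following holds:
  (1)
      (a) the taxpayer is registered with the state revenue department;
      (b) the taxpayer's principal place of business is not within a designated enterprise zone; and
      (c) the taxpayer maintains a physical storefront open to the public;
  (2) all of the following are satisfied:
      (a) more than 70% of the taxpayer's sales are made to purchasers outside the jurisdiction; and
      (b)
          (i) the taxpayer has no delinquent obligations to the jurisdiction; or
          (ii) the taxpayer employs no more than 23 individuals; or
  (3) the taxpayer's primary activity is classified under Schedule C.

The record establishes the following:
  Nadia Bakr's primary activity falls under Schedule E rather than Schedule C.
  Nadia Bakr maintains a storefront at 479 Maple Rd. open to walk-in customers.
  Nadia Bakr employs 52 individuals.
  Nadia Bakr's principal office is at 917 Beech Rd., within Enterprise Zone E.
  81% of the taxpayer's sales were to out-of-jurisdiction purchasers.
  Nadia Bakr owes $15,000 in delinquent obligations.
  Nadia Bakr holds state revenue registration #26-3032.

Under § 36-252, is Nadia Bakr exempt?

(a) state-registered — met.
(b) not (in enterprise zone) — not satisfied.
(c) has storefront — holds.
So (1) is not satisfied (T AND F AND T).
(a) >70% out-of-jur. sales — satisfied.
(i) no delinquency — not met.
(ii) ≤ 23 employees — not satisfied.
(b): F OR F → false.
(2): T AND F → false.
(3) Schedule C activity — not met.
Overall: F OR F OR F → false.

No — not exempt.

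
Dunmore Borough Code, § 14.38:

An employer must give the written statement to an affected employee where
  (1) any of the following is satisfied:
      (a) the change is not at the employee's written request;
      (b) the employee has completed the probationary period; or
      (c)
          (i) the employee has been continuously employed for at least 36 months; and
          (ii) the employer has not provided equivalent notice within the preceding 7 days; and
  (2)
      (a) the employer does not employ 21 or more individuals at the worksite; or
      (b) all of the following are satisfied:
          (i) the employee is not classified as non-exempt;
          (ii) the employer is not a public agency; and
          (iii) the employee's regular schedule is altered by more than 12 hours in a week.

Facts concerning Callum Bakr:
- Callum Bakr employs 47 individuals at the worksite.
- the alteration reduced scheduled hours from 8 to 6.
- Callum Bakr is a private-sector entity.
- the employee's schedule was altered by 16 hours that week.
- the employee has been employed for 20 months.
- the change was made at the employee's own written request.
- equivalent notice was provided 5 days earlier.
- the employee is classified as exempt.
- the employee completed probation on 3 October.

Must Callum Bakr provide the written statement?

(a) not employee-requested — fails.
(b) past probation — holds.
(i) tenure ≥ 36 mo. — fails.
(ii) no recent notice — not satisfied.
(c): F AND F → false.
So (1) is satisfied (F OR T OR F).
(a) not (≥ 21 at site) — not met.
(i) not (non-exempt) — met.
(ii) not (public agency) — satisfied.
(iii) schedule shift > 12h — met.
(b): T AND T AND T → true.
(2) = F OR T = true.
Overall: T AND T → true.

Yes — required.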